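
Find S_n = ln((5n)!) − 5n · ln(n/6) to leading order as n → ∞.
S_n ~ 5n · (ln 30 − 1) + O(ln n)

Stirling: ln((5n)!) = 5n ln(5n) − 5n + O(ln n).
  S_n = 5n ln(5n) − 5n − 5n ln(n/6) + O(ln n)
      = 5n ln(5n) − 5n ln n + 5n ln 6 − 5n + O(ln n)
      = 5n ln 5 + 5n ln 6 − 5n + O(ln n)
      = 5n (ln 30 − 1) + O(ln n).
Numerically ln(30) − 1 ≈ 2.4012.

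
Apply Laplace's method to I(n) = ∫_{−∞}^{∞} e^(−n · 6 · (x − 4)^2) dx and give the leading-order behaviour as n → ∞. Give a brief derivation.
I(n) = sqrt(π/(6n))

Here φ(x) = 6 · (x − 4)^2 has its unique minimum at x* = 4 with φ(x*) = 0 and φ''(x*) = 12. Laplace's method gives
  I(n) ~ e^(−n φ(x*)) · sqrt(2π / (n · φ''(x*))) = sqrt(2π / (12n)) = sqrt(π/(6n)).
This is exact: substituting u = (x − 4)·sqrt(6n) gives I(n) = (1/sqrt(6n)) ∫_{−∞}^{∞} e^(−u^2) du = sqrt(π/(6n)).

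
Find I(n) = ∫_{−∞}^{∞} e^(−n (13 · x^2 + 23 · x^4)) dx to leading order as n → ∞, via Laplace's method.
I(n) ~ sqrt(π/(13n))

φ(x) = 13 · x^2 + 23 · x^4 has its unique global minimum at x* = 0 (since φ'(x) = 26x + 92x^3 = 0 only at x = 0 for real x with both coefficients positive, and φ → ∞ as |x| → ∞). At x* = 0, φ(0) = 0 and φ''(0) = 26. Laplace's method then gives
  I(n) ~ sqrt(2π / (n · φ''(0))) · e^(−n φ(0)) = sqrt(2π / (26n)) = sqrt(π/(13n)).
The 23 · x^4 term contributes only at subleading order (an O(1/n) relative correction).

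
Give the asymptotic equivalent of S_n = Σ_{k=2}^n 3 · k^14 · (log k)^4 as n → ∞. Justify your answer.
S_n ~ n^15 · (log n)^4 / 5

By integral comparison, S_n = ∫_1^n 3 · x^14 · (log x)^4 dx + O(n^14 · (log n)^4). For the integral, the leading term of ∫_1^n x^14 (log x)^4 dx is n^15/15 · (log n)^4 (by repeated integration by parts; each step lowers the log-exponent and produces a relatively O(1/log n) correction). Hence S_n ~ n^15 · (log n)^4 / 5.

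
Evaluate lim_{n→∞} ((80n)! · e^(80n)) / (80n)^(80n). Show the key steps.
lim = ∞

Stirling: (80n)! ~ sqrt(2π·80n) · (80n/e)^(80n). Hence
  (80n)! · e^(80n) / (80n)^(80n) ~ sqrt(2π·80n) = sqrt(2π·80) · sqrt(n) → ∞.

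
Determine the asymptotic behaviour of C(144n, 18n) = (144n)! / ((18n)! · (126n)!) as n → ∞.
C(144n, 18n) ~ (16777216/823543)^(18n) · sqrt(4/(7π·18n))

Write N = 18n. Apply Stirling to each factorial:
  (8N)! ~ sqrt(2π·8N) · (8N/e)^(8N),
  N! ~ sqrt(2π N) · (N/e)^N,
  (7N)! ~ sqrt(2π·7N) · (7N/e)^(7N).
The exponential factors combine to (8N)^(8N) / (N^N · (7N)^(7N)) = 8^(8N)/7^(7N) = (8^8/7^7)^N = (16777216/823543)^N.
The square-root prefactors combine to sqrt(2π·8N) / (sqrt(2π N)·sqrt(2π·7N)) = sqrt(8 / (2π·7·N)) = sqrt(4/(7π·18n)).
Substituting N = 18n: C(144n, 18n) ~ (16777216/823543)^(18n) · sqrt(4/(7π·18n)).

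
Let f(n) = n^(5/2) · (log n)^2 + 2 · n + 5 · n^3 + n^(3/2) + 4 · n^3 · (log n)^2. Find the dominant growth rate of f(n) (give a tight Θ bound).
f(n) ∈ Θ(n^3 · (log n)^2)

Compare the terms by growth order. For large n, n^a · (log n)^b dominates n^a' · (log n)^b' iff a > a', or (a = a' and b > b'). Ranking the 5 terms shows the dominant one is 4 · n^3 · (log n)^2. Hence f(n) ∈ Θ(n^3 · (log n)^2).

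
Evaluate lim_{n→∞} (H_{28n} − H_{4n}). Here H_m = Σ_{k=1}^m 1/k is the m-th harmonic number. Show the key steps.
lim = ln(28/4) = ln 7

Euler-Maclaurin gives H_m = ln m + γ + 1/(2m) + O(1/m^2). The γ and O(1/m) terms cancel in the difference:
  H_{28n} − H_{4n} = ln(28n) − ln(4n) + O(1/n) = ln(28/4) + O(1/n).
Hence the limit is ln(28/4) = ln 7.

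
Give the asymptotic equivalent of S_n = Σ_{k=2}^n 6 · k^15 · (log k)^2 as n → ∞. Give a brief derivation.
S_n ~ 3 · n^16 · (log n)^2 / 8

By integral comparison, S_n = ∫_1^n 6 · x^15 · (log x)^2 dx + O(n^15 · (log n)^2). For the integral, the leading term of ∫_1^n x^15 (log x)^2 dx is n^16/16 · (log n)^2 (by repeated integration by parts; each step lowers the log-exponent and produces a relatively O(1/log n) correction). Hence S_n ~ 3 · n^16 · (log n)^2 / 8.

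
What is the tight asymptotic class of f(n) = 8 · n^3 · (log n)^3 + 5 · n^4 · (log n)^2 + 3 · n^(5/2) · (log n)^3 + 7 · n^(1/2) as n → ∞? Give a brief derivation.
f(n) ∈ Θ(n^4 · (log n)^2)

Compare the terms by growth order. For large n, n^a · (log n)^b dominates n^a' · (log n)^b' iff a > a', or (a = a' and b > b'). Ranking the 4 terms shows the dominant one is 5 · n^4 · (log n)^2. Hence f(n) ∈ Θ(n^4 · (log n)^2).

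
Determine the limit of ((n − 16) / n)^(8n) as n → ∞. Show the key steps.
lim = e^(−128)

Rewrite as (1 − 16/n)^(8n). By the standard limit (1 + x/n)^n → e^x, we have (1 − 16/n)^n → e^(−16), and raising to the 8th power gives e^(−128).
More precisely, ln[(1 − 16/n)^(8n)] = 8n · ln(1 − 16/n) = 8n · (-16/n + O(1/n^2)) = -128 + O(1/n) → -128.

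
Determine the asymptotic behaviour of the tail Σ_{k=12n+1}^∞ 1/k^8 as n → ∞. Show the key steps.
Σ_{k>12n} 1/k^8 ~ 1/(7 · (12n)^7)

Compare to the integral: ∫_{12n}^∞ x^(−8) dx = [−x^(−7)/7]_{12n}^∞ = 1/((8−1)·(12n)^7). Euler-Maclaurin then gives
  Σ_{k>12n} 1/k^8 = ∫_{12n}^∞ dx/x^8 − 1/(2·(12n)^8) + O(1/(12n)^9).
(Equivalently this is ζ(8) − Σ_{k≤12n} 1/k^8.)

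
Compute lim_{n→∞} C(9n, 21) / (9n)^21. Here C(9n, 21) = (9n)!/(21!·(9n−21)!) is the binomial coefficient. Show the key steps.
lim = 1/21! = 1/51090942171709440000

With N = 9n → ∞: C(N, 21) / N^21 = [N(N−1)…(N−20)] / (21! · N^21) = (1/21!) · 1 · (1 − 1/(9n)) · … · (1 − 20/(9n)). Each factor → 1 as N → ∞, so the limit is 1/21! = 1/51090942171709440000.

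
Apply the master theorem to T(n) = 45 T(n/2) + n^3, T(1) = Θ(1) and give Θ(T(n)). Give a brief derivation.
T(n) = Θ(n^(log_2 45))

Master theorem: compare f(n) = n^3 to n^(log_2 45) where log_2 45 ≈ 5.492. Since 3 < log_2 45, we have f(n) = O(n^(log_2 45 − ε)) for some ε > 0 — Case 1. Hence T(n) = Θ(n^(log_2 45)).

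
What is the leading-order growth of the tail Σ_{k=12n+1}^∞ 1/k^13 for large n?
Σ_{k>12n} 1/k^13 ~ 1/(12 · (12n)^12)

Compare to the integral: ∫_{12n}^∞ x^(−13) dx = [−x^(−12)/12]_{12n}^∞ = 1/((13−1)·(12n)^12). Euler-Maclaurin then gives
  Σ_{k>12n} 1/k^13 = ∫_{12n}^∞ dx/x^13 − 1/(2·(12n)^13) + O(1/(12n)^14).
(Equivalently this is ζ(13) − Σ_{k≤12n} 1/k^13.)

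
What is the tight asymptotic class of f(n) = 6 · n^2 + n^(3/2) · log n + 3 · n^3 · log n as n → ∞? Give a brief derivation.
f(n) ∈ Θ(n^3 · log n)

Compare the terms by growth order. For large n, n^a · (log n)^b dominates n^a' · (log n)^b' iff a > a', or (a = a' and b > b'). Ranking the 3 terms shows the dominant one is 3 · n^3 · log n. Hence f(n) ∈ Θ(n^3 · log n).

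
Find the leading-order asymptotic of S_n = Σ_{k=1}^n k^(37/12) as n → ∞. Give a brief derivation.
S_n ~ (12/49) · n^(49/12)

Integral comparison: Σ_{k=1}^n k^(37/12) = ∫_0^n x^(37/12) dx + O(n^(37/12)). The integral is n^(1 + 37/12) / (1 + 37/12) = n^((37+12)/12) / ((37+12)/12) = (12/49) · n^(49/12).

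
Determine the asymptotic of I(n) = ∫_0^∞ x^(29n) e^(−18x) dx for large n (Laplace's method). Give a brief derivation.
I(n) ~ (sqrt(2π·29n) / 18) · (29n/(18e))^(29n)

Write the integrand as exp(29n ln x − 18x) and set f(x) = 29n ln x − 18x. Then f'(x) = 29n/x − 18 = 0 at x* = 29n/18, and f''(x*) = −29n/x*^2 = −18^2/(29n). Laplace's method (interior maximum) gives
  I(n) ~ e^(f(x*)) · sqrt(2π / |f''(x*)|)
        = exp(29n ln(29n/18) − 29n) · sqrt(2π · 29n / 18^2)
        = (29n/18)^(29n) e^(−29n) · sqrt(2π·29n) / 18
        = (sqrt(2π·29n) / 18) · (29n/(18e))^(29n).
This matches Γ(29n+1)/18^(29n+1) with Stirling applied to Γ.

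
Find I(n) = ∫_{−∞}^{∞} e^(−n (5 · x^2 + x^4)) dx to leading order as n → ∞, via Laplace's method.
I(n) ~ sqrt(π/(5n))

φ(x) = 5 · x^2 + x^4 has its unique global minimum at x* = 0 (since φ'(x) = 10x + 4x^3 = 0 only at x = 0 for real x with both coefficients positive, and φ → ∞ as |x| → ∞). At x* = 0, φ(0) = 0 and φ''(0) = 10. Laplace's method then gives
  I(n) ~ sqrt(2π / (n · φ''(0))) · e^(−n φ(0)) = sqrt(2π / (10n)) = sqrt(π/(5n)).
The x^4 term contributes only at subleading order (an O(1/n) relative correction).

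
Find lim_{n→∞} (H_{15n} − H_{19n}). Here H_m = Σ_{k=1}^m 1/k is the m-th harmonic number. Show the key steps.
lim = ln(15/19)

Euler-Maclaurin gives H_m = ln m + γ + 1/(2m) + O(1/m^2). The γ and O(1/m) terms cancel in the difference:
  H_{15n} − H_{19n} = ln(15n) − ln(19n) + O(1/n) = ln(15/19) + O(1/n).
Hence the limit is ln(15/19).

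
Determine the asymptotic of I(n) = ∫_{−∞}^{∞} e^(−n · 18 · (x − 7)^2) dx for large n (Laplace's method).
I(n) = sqrt(π/(18n))

Here φ(x) = 18 · (x − 7)^2 has its unique minimum at x* = 7 with φ(x*) = 0 and φ''(x*) = 36. Laplace's method gives
  I(n) ~ e^(−n φ(x*)) · sqrt(2π / (n · φ''(x*))) = sqrt(2π / (36n)) = sqrt(π/(18n)).
This is exact: substituting u = (x − 7)·sqrt(18n) gives I(n) = (1/sqrt(18n)) ∫_{−∞}^{∞} e^(−u^2) du = sqrt(π/(18n)).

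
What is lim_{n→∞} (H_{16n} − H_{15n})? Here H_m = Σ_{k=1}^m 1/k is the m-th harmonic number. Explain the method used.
lim = ln(16/15)

Euler-Maclaurin gives H_m = ln m + γ + 1/(2m) + O(1/m^2). The γ and O(1/m) terms cancel in the difference:
  H_{16n} − H_{15n} = ln(16n) − ln(15n) + O(1/n) = ln(16/15) + O(1/n).
Hence the limit is ln(16/15).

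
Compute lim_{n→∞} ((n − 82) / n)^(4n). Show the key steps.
lim = e^(−328)

Rewrite as (1 − 82/n)^(4n). By the standard limit (1 + x/n)^n → e^x, we have (1 − 82/n)^n → e^(−82), and raising to the 4th power gives e^(−328).
More precisely, ln[(1 − 82/n)^(4n)] = 4n · ln(1 − 82/n) = 4n · (-82/n + O(1/n^2)) = -328 + O(1/n) → -328.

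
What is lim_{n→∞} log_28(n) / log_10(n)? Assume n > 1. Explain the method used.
lim = ln(10) / ln(28) = log_28(10)

Change of base: log_28(n) = ln n / ln 28 and log_10(n) = ln n / ln 10. The ratio is (ln n / ln 28) · (ln 10 / ln n) = ln 10 / ln 28, a constant independent of n. So the limit is ln 10 / ln 28 = log_28(10).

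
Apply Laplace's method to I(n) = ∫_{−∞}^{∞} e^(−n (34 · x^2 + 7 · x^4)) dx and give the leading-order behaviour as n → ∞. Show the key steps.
I(n) ~ sqrt(π/(34n))

φ(x) = 34 · x^2 + 7 · x^4 has its unique global minimum at x* = 0 (since φ'(x) = 68x + 28x^3 = 0 only at x = 0 for real x with both coefficients positive, and φ → ∞ as |x| → ∞). At x* = 0, φ(0) = 0 and φ''(0) = 68. Laplace's method then gives
  I(n) ~ sqrt(2π / (n · φ''(0))) · e^(−n φ(0)) = sqrt(2π / (68n)) = sqrt(π/(34n)).
The 7 · x^4 term contributes only at subleading order (an O(1/n) relative correction).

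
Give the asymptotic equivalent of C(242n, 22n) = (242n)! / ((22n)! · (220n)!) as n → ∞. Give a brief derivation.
C(242n, 22n) ~ (285311670611/10000000000)^(22n) · sqrt(11/(20π·22n))

Write N = 22n. Apply Stirling to each factorial:
  (11N)! ~ sqrt(2π·11N) · (11N/e)^(11N),
  N! ~ sqrt(2π N) · (N/e)^N,
  (10N)! ~ sqrt(2π·10N) · (10N/e)^(10N).
The exponential factors combine to (11N)^(11N) / (N^N · (10N)^(10N)) = 11^(11N)/10^(10N) = (11^11/10^10)^N = (285311670611/10000000000)^N.
The square-root prefactors combine to sqrt(2π·11N) / (sqrt(2π N)·sqrt(2π·10N)) = sqrt(11 / (2π·10·N)) = sqrt(11/(20π·22n)).
Substituting N = 22n: C(242n, 22n) ~ (285311670611/10000000000)^(22n) · sqrt(11/(20π·22n)).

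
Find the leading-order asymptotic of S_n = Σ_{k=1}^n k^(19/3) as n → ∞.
S_n ~ (3/22) · n^(22/3)

Integral comparison: Σ_{k=1}^n k^(19/3) = ∫_0^n x^(19/3) dx + O(n^(19/3)). The integral is n^(1 + 19/3) / (1 + 19/3) = n^((19+3)/3) / ((19+3)/3) = (3/22) · n^(22/3).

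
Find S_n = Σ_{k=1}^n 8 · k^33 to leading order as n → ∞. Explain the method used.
S_n ~ 4 · n^34 / 17

By integral comparison (Euler-Maclaurin), Σ_{k=1}^n 8 · k^33 = 8 · ∫_0^n x^33 dx + O(n^33) = 8 · n^34/34 = 4 · n^34 / 17 + O(n^33). (Equivalently, Faulhaber's formula gives the same leading term.)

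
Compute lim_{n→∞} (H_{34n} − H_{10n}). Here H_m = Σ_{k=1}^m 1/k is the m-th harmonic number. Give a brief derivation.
lim = ln(34/10) = ln(17/5)

Euler-Maclaurin gives H_m = ln m + γ + 1/(2m) + O(1/m^2). The γ and O(1/m) terms cancel in the difference:
  H_{34n} − H_{10n} = ln(34n) − ln(10n) + O(1/n) = ln(34/10) + O(1/n).
Hence the limit is ln(34/10) = ln(17/5).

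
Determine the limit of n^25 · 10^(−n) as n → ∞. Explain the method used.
lim = 0

Exponentials with base > 1 dominate every fixed polynomial: for any fixed c, n^c / 10^n → 0 as n → ∞ (e.g. by the ratio test, or by writing 10^n = e^(n ln 10) and noting e^(n ln 10) / n^c → ∞). Hence n^25 · 10^(−n) = n^25 / 10^n → 0.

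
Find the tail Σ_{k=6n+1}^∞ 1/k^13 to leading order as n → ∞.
Σ_{k>6n} 1/k^13 ~ 1/(12 · (6n)^12)

Compare to the integral: ∫_{6n}^∞ x^(−13) dx = [−x^(−12)/12]_{6n}^∞ = 1/((13−1)·(6n)^12). Euler-Maclaurin then gives
  Σ_{k>6n} 1/k^13 = ∫_{6n}^∞ dx/x^13 − 1/(2·(6n)^13) + O(1/(6n)^14).
(Equivalently this is ζ(13) − Σ_{k≤6n} 1/k^13.)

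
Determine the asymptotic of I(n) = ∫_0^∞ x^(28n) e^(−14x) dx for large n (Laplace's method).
I(n) ~ (sqrt(2π·28n) / 14) · (28n/(14e))^(28n)

Write the integrand as exp(28n ln x − 14x) and set f(x) = 28n ln x − 14x. Then f'(x) = 28n/x − 14 = 0 at x* = 28n/14, and f''(x*) = −28n/x*^2 = −14^2/(28n). Laplace's method (interior maximum) gives
  I(n) ~ e^(f(x*)) · sqrt(2π / |f''(x*)|)
        = exp(28n ln(28n/14) − 28n) · sqrt(2π · 28n / 14^2)
        = (28n/14)^(28n) e^(−28n) · sqrt(2π·28n) / 14
        = (sqrt(2π·28n) / 14) · (28n/(14e))^(28n).
This matches Γ(28n+1)/14^(28n+1) with Stirling applied to Γ.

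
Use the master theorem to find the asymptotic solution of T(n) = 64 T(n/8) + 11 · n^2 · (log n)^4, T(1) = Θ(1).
T(n) = Θ(n^2 · (log n)^5)

Here log_8 64 = 2 and f(n) = 11 · n^2 · (log n)^4 = Θ(n^(log_8 64) · (log n)^4). This is the extended Case 2 of the master theorem (f matches the critical exponent up to log factors), giving T(n) = Θ(n^(log_8 64) · (log n)^(4+1)) = Θ(n^2 · (log n)^5).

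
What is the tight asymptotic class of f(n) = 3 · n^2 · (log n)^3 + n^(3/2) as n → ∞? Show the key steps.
f(n) ∈ Θ(n^2 · (log n)^3)

Compare the terms by growth order. For large n, n^a · (log n)^b dominates n^a' · (log n)^b' iff a > a', or (a = a' and b > b'). Ranking the 2 terms shows the dominant one is 3 · n^2 · (log n)^3. Hence f(n) ∈ Θ(n^2 · (log n)^3).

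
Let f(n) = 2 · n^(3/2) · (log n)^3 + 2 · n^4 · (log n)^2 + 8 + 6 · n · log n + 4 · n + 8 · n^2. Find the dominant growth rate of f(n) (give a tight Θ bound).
f(n) ∈ Θ(n^4 · (log n)^2)

Compare the terms by growth order. For large n, n^a · (log n)^b dominates n^a' · (log n)^b' iff a > a', or (a = a' and b > b'). Ranking the 6 terms shows the dominant one is 2 · n^4 · (log n)^2. Hence f(n) ∈ Θ(n^4 · (log n)^2).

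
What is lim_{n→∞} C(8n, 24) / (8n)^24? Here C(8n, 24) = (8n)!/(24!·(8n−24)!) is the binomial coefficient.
lim = 1/24! = 1/620448401733239439360000

With N = 8n → ∞: C(N, 24) / N^24 = [N(N−1)…(N−23)] / (24! · N^24) = (1/24!) · 1 · (1 − 1/(8n)) · … · (1 − 23/(8n)). Each factor → 1 as N → ∞, so the limit is 1/24! = 1/620448401733239439360000.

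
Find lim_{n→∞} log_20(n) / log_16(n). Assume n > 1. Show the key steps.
lim = ln(16) / ln(20) = log_20(16)

Change of base: log_20(n) = ln n / ln 20 and log_16(n) = ln n / ln 16. The ratio is (ln n / ln 20) · (ln 16 / ln n) = ln 16 / ln 20, a constant independent of n. So the limit is ln 16 / ln 20 = log_20(16).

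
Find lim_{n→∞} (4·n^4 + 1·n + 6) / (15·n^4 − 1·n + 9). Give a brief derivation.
lim = 4/15

For large n the leading n^4 terms dominate both numerator and denominator. Dividing top and bottom by n^4, every other term tends to 0, leaving 4/15.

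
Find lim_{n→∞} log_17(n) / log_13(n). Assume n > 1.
lim = ln(13) / ln(17) = log_17(13)

Change of base: log_17(n) = ln n / ln 17 and log_13(n) = ln n / ln 13. The ratio is (ln n / ln 17) · (ln 13 / ln n) = ln 13 / ln 17, a constant independent of n. So the limit is ln 13 / ln 17 = log_17(13).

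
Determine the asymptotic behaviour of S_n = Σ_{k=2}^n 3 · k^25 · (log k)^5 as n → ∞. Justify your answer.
S_n ~ 3 · n^26 · (log n)^5 / 26

By integral comparison, S_n = ∫_1^n 3 · x^25 · (log x)^5 dx + O(n^25 · (log n)^5). For the integral, the leading term of ∫_1^n x^25 (log x)^5 dx is n^26/26 · (log n)^5 (by repeated integration by parts; each step lowers the log-exponent and produces a relatively O(1/log n) correction). Hence S_n ~ 3 · n^26 · (log n)^5 / 26.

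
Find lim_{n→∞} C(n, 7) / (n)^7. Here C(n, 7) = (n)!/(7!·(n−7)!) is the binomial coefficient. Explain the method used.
lim = 1/7! = 1/5040

With N = n → ∞: C(N, 7) / N^7 = [N(N−1)…(N−6)] / (7! · N^7) = (1/7!) · 1 · (1 − 1/n) · … · (1 − 6/n). Each factor → 1 as N → ∞, so the limit is 1/7! = 1/5040.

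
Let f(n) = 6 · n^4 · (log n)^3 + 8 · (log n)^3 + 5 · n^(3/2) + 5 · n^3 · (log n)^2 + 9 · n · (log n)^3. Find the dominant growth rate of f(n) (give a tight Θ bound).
f(n) ∈ Θ(n^4 · (log n)^3)

Compare the terms by growth order. For large n, n^a · (log n)^b dominates n^a' · (log n)^b' iff a > a', or (a = a' and b > b'). Ranking the 5 terms shows the dominant one is 6 · n^4 · (log n)^3. Hence f(n) ∈ Θ(n^4 · (log n)^3).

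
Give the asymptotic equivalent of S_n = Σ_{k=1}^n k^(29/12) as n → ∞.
S_n ~ (12/41) · n^(41/12)

Integral comparison: Σ_{k=1}^n k^(29/12) = ∫_0^n x^(29/12) dx + O(n^(29/12)). The integral is n^(1 + 29/12) / (1 + 29/12) = n^((29+12)/12) / ((29+12)/12) = (12/41) · n^(41/12).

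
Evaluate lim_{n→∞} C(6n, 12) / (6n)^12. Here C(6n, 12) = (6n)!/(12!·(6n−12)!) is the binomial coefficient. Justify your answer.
lim = 1/12! = 1/479001600

With N = 6n → ∞: C(N, 12) / N^12 = [N(N−1)…(N−11)] / (12! · N^12) = (1/12!) · 1 · (1 − 1/(6n)) · … · (1 − 11/(6n)). Each factor → 1 as N → ∞, so the limit is 1/12! = 1/479001600.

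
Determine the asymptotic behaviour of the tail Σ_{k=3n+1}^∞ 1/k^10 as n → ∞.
Σ_{k>3n} 1/k^10 ~ 1/(9 · (3n)^9)

Compare to the integral: ∫_{3n}^∞ x^(−10) dx = [−x^(−9)/9]_{3n}^∞ = 1/((10−1)·(3n)^9). Euler-Maclaurin then gives
  Σ_{k>3n} 1/k^10 = ∫_{3n}^∞ dx/x^10 − 1/(2·(3n)^10) + O(1/(3n)^11).
(Equivalently this is ζ(10) − Σ_{k≤3n} 1/k^10.)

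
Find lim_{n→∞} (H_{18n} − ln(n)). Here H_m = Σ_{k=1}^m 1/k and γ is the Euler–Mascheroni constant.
lim = ln 18 + γ

By Euler-Maclaurin, H_m = ln m + γ + O(1/m). So
  H_{18n} − ln(n) = ln(18n) + γ − ln(n) + O(1/n)
                       = ln(18/1) + γ + O(1/n).
Hence the limit is ln(18/1) + γ.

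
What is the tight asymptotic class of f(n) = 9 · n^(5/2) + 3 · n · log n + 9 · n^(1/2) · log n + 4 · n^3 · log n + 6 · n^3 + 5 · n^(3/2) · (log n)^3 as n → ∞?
f(n) ∈ Θ(n^3 · log n)

Compare the terms by growth order. For large n, n^a · (log n)^b dominates n^a' · (log n)^b' iff a > a', or (a = a' and b > b'). Ranking the 6 terms shows the dominant one is 4 · n^3 · log n. Hence f(n) ∈ Θ(n^3 · log n).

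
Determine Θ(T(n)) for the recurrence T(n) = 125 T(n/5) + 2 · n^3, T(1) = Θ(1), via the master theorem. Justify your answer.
T(n) = Θ(n^3 log n)

log_5 125 = 3, and f(n) = 2 · n^3 = Θ(n^(log_5 125)). This is Case 2 of the master theorem: T(n) = Θ(f(n) · log n) = Θ(n^3 log n).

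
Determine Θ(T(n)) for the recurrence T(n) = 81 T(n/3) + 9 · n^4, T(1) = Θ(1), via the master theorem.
T(n) = Θ(n^4 log n)

log_3 81 = 4, and f(n) = 9 · n^4 = Θ(n^(log_3 81)). This is Case 2 of the master theorem: T(n) = Θ(f(n) · log n) = Θ(n^4 log n).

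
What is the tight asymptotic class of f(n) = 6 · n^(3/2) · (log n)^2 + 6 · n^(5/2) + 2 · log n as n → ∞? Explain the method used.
f(n) ∈ Θ(n^(5/2))

Compare the terms by growth order. For large n, n^a · (log n)^b dominates n^a' · (log n)^b' iff a > a', or (a = a' and b > b'). Ranking the 3 terms shows the dominant one is 6 · n^(5/2). Hence f(n) ∈ Θ(n^(5/2)).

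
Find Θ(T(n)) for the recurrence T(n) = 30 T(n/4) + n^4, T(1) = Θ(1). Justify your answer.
T(n) = Θ(n^4)

log_4 30 ≈ 2.453. f(n) = n^4 dominates n^(log_4 30) since 4 > 2.453, and the regularity condition a·f(n/b) = 30·(n/4)^4 = (30/256)·n^4 ≤ c·f(n) holds with c = 30/256 ≈ 0.117 < 1. So this is Case 3: T(n) = Θ(f(n)) = Θ(n^4).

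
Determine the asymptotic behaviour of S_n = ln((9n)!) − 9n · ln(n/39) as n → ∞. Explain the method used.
S_n ~ 9n · (ln 351 − 1) + O(ln n)

Stirling: ln((9n)!) = 9n ln(9n) − 9n + O(ln n).
  S_n = 9n ln(9n) − 9n − 9n ln(n/39) + O(ln n)
      = 9n ln(9n) − 9n ln n + 9n ln 39 − 9n + O(ln n)
      = 9n ln 9 + 9n ln 39 − 9n + O(ln n)
      = 9n (ln 351 − 1) + O(ln n).
Numerically ln(351) − 1 ≈ 4.8608.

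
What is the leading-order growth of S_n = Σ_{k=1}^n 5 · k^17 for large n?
S_n ~ 5 · n^18 / 18

By integral comparison (Euler-Maclaurin), Σ_{k=1}^n 5 · k^17 = 5 · ∫_0^n x^17 dx + O(n^17) = 5 · n^18/18 + O(n^17). (Equivalently, Faulhaber's formula gives the same leading term.)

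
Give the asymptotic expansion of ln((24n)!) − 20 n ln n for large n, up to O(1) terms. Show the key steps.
ln((24n)!) − 20 n ln n = 4 n ln n + 24(ln 24 − 1) n + (1/2) ln(2π·24n) + O(1/n)

Stirling: ln((24n)!) = 24n ln(24n) − 24n + (1/2) ln(2π·24n) + O(1/n).
Expand 24n ln(24n) = 24n (ln n + ln 24) = 24n ln n + 24n ln 24.
Subtract 20n ln n: leading term is (24 − 20) n ln n = 4 n ln n. The next term is 24n ln 24 − 24n = 24(ln 24 − 1) n. Then the (1/2) ln(2π·24n) correction.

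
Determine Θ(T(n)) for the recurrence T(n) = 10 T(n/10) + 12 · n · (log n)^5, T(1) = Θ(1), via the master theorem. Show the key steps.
T(n) = Θ(n · (log n)^6)

Here log_10 10 = 1 and f(n) = 12 · n · (log n)^5 = Θ(n^(log_10 10) · (log n)^5). This is the extended Case 2 of the master theorem (f matches the critical exponent up to log factors), giving T(n) = Θ(n^(log_10 10) · (log n)^(5+1)) = Θ(n · (log n)^6).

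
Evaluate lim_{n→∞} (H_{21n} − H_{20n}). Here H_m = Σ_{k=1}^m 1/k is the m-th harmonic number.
lim = ln(21/20)

Euler-Maclaurin gives H_m = ln m + γ + 1/(2m) + O(1/m^2). The γ and O(1/m) terms cancel in the difference:
  H_{21n} − H_{20n} = ln(21n) − ln(20n) + O(1/n) = ln(21/20) + O(1/n).
Hence the limit is ln(21/20).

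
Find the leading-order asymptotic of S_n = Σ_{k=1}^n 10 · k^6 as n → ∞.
S_n ~ 10 · n^7 / 7

By integral comparison (Euler-Maclaurin), Σ_{k=1}^n 10 · k^6 = 10 · ∫_0^n x^6 dx + O(n^6) = 10 · n^7/7 + O(n^6). (Equivalently, Faulhaber's formula gives the same leading term.)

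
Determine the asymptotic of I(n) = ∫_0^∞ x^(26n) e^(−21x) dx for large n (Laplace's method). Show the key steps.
I(n) ~ (sqrt(2π·26n) / 21) · (26n/(21e))^(26n)

Write the integrand as exp(26n ln x − 21x) and set f(x) = 26n ln x − 21x. Then f'(x) = 26n/x − 21 = 0 at x* = 26n/21, and f''(x*) = −26n/x*^2 = −21^2/(26n). Laplace's method (interior maximum) gives
  I(n) ~ e^(f(x*)) · sqrt(2π / |f''(x*)|)
        = exp(26n ln(26n/21) − 26n) · sqrt(2π · 26n / 21^2)
        = (26n/21)^(26n) e^(−26n) · sqrt(2π·26n) / 21
        = (sqrt(2π·26n) / 21) · (26n/(21e))^(26n).
This matches Γ(26n+1)/21^(26n+1) with Stirling applied to Γ.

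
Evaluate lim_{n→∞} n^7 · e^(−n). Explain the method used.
lim = 0

Exponentials with base > 1 dominate every fixed polynomial: for any fixed c, n^c / e^n → 0 as n → ∞ (e.g. by the ratio test, or since e^n grows faster than any power of n). Hence n^7 · e^(−n) = n^7 / e^n → 0.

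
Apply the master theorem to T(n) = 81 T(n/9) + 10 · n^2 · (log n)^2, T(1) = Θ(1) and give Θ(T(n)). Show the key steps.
T(n) = Θ(n^2 · (log n)^3)

Here log_9 81 = 2 and f(n) = 10 · n^2 · (log n)^2 = Θ(n^(log_9 81) · (log n)^2). This is the extended Case 2 of the master theorem (f matches the critical exponent up to log factors), giving T(n) = Θ(n^(log_9 81) · (log n)^(2+1)) = Θ(n^2 · (log n)^3).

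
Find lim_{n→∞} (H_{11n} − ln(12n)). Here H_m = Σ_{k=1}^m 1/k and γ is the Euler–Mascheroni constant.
lim = ln(11/12) + γ

By Euler-Maclaurin, H_m = ln m + γ + O(1/m). So
  H_{11n} − ln(12n) = ln(11n) + γ − ln(12n) + O(1/n)
                       = ln(11/12) + γ + O(1/n).
Hence the limit is ln(11/12) + γ.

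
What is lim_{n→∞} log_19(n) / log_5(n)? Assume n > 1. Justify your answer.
lim = ln(5) / ln(19) = log_19(5)

Change of base: log_19(n) = ln n / ln 19 and log_5(n) = ln n / ln 5. The ratio is (ln n / ln 19) · (ln 5 / ln n) = ln 5 / ln 19, a constant independent of n. So the limit is ln 5 / ln 19 = log_19(5).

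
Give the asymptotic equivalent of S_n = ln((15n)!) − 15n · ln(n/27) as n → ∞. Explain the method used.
S_n ~ 15n · (ln 405 − 1) + O(ln n)

Stirling: ln((15n)!) = 15n ln(15n) − 15n + O(ln n).
  S_n = 15n ln(15n) − 15n − 15n ln(n/27) + O(ln n)
      = 15n ln(15n) − 15n ln n + 15n ln 27 − 15n + O(ln n)
      = 15n ln 15 + 15n ln 27 − 15n + O(ln n)
      = 15n (ln 405 − 1) + O(ln n).
Numerically ln(405) − 1 ≈ 5.0039.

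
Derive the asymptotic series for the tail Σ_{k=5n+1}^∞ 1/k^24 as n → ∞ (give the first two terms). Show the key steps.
Σ_{k>5n} 1/k^24 = 1/(23 · (5n)^23) − 1/(2 · (5n)^24) + O(1/(5n)^25)

Compare to the integral: ∫_{5n}^∞ x^(−24) dx = [−x^(−23)/23]_{5n}^∞ = 1/((24−1)·(5n)^23). The Euler-Maclaurin correction adds −f(5n)/2 = −1/(2·(5n)^24). Euler-Maclaurin then gives
  Σ_{k>5n} 1/k^24 = ∫_{5n}^∞ dx/x^24 − 1/(2·(5n)^24) + O(1/(5n)^25).
(Equivalently this is ζ(24) − Σ_{k≤5n} 1/k^24.)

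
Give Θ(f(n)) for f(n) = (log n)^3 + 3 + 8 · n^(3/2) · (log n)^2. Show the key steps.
f(n) ∈ Θ(n^(3/2) · (log n)^2)

Compare the terms by growth order. For large n, n^a · (log n)^b dominates n^a' · (log n)^b' iff a > a', or (a = a' and b > b'). Ranking the 3 terms shows the dominant one is 8 · n^(3/2) · (log n)^2. Hence f(n) ∈ Θ(n^(3/2) · (log n)^2).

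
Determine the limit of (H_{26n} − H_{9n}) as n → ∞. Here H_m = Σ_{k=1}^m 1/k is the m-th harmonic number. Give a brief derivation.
lim = ln(26/9)

Euler-Maclaurin gives H_m = ln m + γ + 1/(2m) + O(1/m^2). The γ and O(1/m) terms cancel in the difference:
  H_{26n} − H_{9n} = ln(26n) − ln(9n) + O(1/n) = ln(26/9) + O(1/n).
Hence the limit is ln(26/9).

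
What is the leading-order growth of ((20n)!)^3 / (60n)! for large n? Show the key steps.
((20n)!)^3/(60n)! ~ ((2π·20n)^(2/2) / sqrt(3)) · 3^(−3·20n)  →  0

Write N = 20n. Stirling: N! ~ sqrt(2π N)(N/e)^N and (3N)! ~ sqrt(2π·3N)·(3N/e)^(3N).
  (N!)^3/(3N)! ~ (2π N)^(3/2) (N/e)^(3N) / [sqrt(2π·3N) (3N/e)^(3N)]
     = (2π N)^(3/2) / sqrt(2π·3N) · (N/(3N))^(3N)
     = (2π N)^((3−1)/2) / sqrt(3) · 3^(−3N).
Since 3^3 > 1, the factor 3^(−3N) decays exponentially, so the ratio → 0. Substituting N = 20n gives the stated form.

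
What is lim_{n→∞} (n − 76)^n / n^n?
lim = e^(−76)

Rewrite as (1 − 76/n)^(n). By the standard limit (1 + x/n)^n → e^x, we have (1 − 76/n)^n → e^(−76), and raising to the 1st power gives e^(−76).
More precisely, ln[(1 − 76/n)^(n)] = n · ln(1 − 76/n) = n · (-76/n + O(1/n^2)) = -76 + O(1/n) → -76.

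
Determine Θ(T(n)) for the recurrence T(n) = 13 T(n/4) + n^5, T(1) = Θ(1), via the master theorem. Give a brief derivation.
T(n) = Θ(n^5)

log_4 13 ≈ 1.850. f(n) = n^5 dominates n^(log_4 13) since 5 > 1.850, and the regularity condition a·f(n/b) = 13·(n/4)^5 = (13/1024)·n^5 ≤ c·f(n) holds with c = 13/1024 ≈ 0.0127 < 1. So this is Case 3: T(n) = Θ(f(n)) = Θ(n^5).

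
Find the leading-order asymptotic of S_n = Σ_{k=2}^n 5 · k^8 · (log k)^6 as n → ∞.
S_n ~ 5 · n^9 · (log n)^6 / 9

By integral comparison, S_n = ∫_1^n 5 · x^8 · (log x)^6 dx + O(n^8 · (log n)^6). For the integral, the leading term of ∫_1^n x^8 (log x)^6 dx is n^9/9 · (log n)^6 (by repeated integration by parts; each step lowers the log-exponent and produces a relatively O(1/log n) correction). Hence S_n ~ 5 · n^9 · (log n)^6 / 9.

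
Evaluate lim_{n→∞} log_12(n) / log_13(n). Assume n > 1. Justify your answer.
lim = ln(13) / ln(12) = log_12(13)

Change of base: log_12(n) = ln n / ln 12 and log_13(n) = ln n / ln 13. The ratio is (ln n / ln 12) · (ln 13 / ln n) = ln 13 / ln 12, a constant independent of n. So the limit is ln 13 / ln 12 = log_12(13).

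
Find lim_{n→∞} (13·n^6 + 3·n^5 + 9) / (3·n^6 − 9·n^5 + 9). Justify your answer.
lim = 13/3

For large n the leading n^6 terms dominate both numerator and denominator. Dividing top and bottom by n^6, every other term tends to 0, leaving 13/3.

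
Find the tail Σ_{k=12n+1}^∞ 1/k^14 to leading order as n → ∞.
Σ_{k>12n} 1/k^14 ~ 1/(13 · (12n)^13)

Compare to the integral: ∫_{12n}^∞ x^(−14) dx = [−x^(−13)/13]_{12n}^∞ = 1/((14−1)·(12n)^13). Euler-Maclaurin then gives
  Σ_{k>12n} 1/k^14 = ∫_{12n}^∞ dx/x^14 − 1/(2·(12n)^14) + O(1/(12n)^15).
(Equivalently this is ζ(14) − Σ_{k≤12n} 1/k^14.)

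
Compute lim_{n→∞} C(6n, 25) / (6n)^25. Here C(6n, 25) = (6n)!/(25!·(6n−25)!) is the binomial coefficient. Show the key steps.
lim = 1/25! = 1/15511210043330985984000000

With N = 6n → ∞: C(N, 25) / N^25 = [N(N−1)…(N−24)] / (25! · N^25) = (1/25!) · 1 · (1 − 1/(6n)) · … · (1 − 24/(6n)). Each factor → 1 as N → ∞, so the limit is 1/25! = 1/15511210043330985984000000.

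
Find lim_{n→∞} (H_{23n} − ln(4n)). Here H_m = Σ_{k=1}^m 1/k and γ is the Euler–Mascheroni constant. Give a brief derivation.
lim = ln(23/4) + γ

By Euler-Maclaurin, H_m = ln m + γ + O(1/m). So
  H_{23n} − ln(4n) = ln(23n) + γ − ln(4n) + O(1/n)
                       = ln(23/4) + γ + O(1/n).
Hence the limit is ln(23/4) + γ.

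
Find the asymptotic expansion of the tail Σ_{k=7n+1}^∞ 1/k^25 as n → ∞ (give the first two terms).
Σ_{k>7n} 1/k^25 = 1/(24 · (7n)^24) − 1/(2 · (7n)^25) + O(1/(7n)^26)

Compare to the integral: ∫_{7n}^∞ x^(−25) dx = [−x^(−24)/24]_{7n}^∞ = 1/((25−1)·(7n)^24). The Euler-Maclaurin correction adds −f(7n)/2 = −1/(2·(7n)^25). Euler-Maclaurin then gives
  Σ_{k>7n} 1/k^25 = ∫_{7n}^∞ dx/x^25 − 1/(2·(7n)^25) + O(1/(7n)^26).
(Equivalently this is ζ(25) − Σ_{k≤7n} 1/k^25.)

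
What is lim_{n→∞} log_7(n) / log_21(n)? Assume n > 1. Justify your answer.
lim = ln(21) / ln(7) = log_7(21)

Change of base: log_7(n) = ln n / ln 7 and log_21(n) = ln n / ln 21. The ratio is (ln n / ln 7) · (ln 21 / ln n) = ln 21 / ln 7, a constant independent of n. So the limit is ln 21 / ln 7 = log_7(21).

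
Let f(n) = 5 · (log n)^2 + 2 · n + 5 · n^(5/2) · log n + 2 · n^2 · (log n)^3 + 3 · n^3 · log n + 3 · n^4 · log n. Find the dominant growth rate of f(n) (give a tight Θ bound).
f(n) ∈ Θ(n^4 · log n)

Compare the terms by growth order. For large n, n^a · (log n)^b dominates n^a' · (log n)^b' iff a > a', or (a = a' and b > b'). Ranking the 6 terms shows the dominant one is 3 · n^4 · log n. Hence f(n) ∈ Θ(n^4 · log n).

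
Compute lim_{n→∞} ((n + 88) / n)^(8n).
lim = e^704

Rewrite as (1 + 88/n)^(8n). By the standard limit (1 + x/n)^n → e^x, we have (1 + 88/n)^n → e^88, and raising to the 8th power gives e^704.
More precisely, ln[(1 + 88/n)^(8n)] = 8n · ln(1 + 88/n) = 8n · (88/n + O(1/n^2)) = 704 + O(1/n) → 704.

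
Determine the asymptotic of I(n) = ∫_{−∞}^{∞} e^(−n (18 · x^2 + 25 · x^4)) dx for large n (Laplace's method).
I(n) ~ sqrt(π/(18n))

φ(x) = 18 · x^2 + 25 · x^4 has its unique global minimum at x* = 0 (since φ'(x) = 36x + 100x^3 = 0 only at x = 0 for real x with both coefficients positive, and φ → ∞ as |x| → ∞). At x* = 0, φ(0) = 0 and φ''(0) = 36. Laplace's method then gives
  I(n) ~ sqrt(2π / (n · φ''(0))) · e^(−n φ(0)) = sqrt(2π / (36n)) = sqrt(π/(18n)).
The 25 · x^4 term contributes only at subleading order (an O(1/n) relative correction).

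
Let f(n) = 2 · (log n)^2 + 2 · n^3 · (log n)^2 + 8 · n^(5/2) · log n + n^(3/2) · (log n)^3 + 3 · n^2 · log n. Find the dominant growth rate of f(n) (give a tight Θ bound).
f(n) ∈ Θ(n^3 · (log n)^2)

Compare the terms by growth order. For large n, n^a · (log n)^b dominates n^a' · (log n)^b' iff a > a', or (a = a' and b > b'). Ranking the 5 terms shows the dominant one is 2 · n^3 · (log n)^2. Hence f(n) ∈ Θ(n^3 · (log n)^2).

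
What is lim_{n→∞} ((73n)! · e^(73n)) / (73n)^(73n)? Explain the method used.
lim = ∞

Stirling: (73n)! ~ sqrt(2π·73n) · (73n/e)^(73n). Hence
  (73n)! · e^(73n) / (73n)^(73n) ~ sqrt(2π·73n) = sqrt(2π·73) · sqrt(n) → ∞.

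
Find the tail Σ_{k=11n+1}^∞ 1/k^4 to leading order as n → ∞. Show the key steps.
Σ_{k>11n} 1/k^4 ~ 1/(3 · (11n)^3)

Compare to the integral: ∫_{11n}^∞ x^(−4) dx = [−x^(−3)/3]_{11n}^∞ = 1/((4−1)·(11n)^3). Euler-Maclaurin then gives
  Σ_{k>11n} 1/k^4 = ∫_{11n}^∞ dx/x^4 − 1/(2·(11n)^4) + O(1/(11n)^5).
(Equivalently this is ζ(4) − Σ_{k≤11n} 1/k^4.)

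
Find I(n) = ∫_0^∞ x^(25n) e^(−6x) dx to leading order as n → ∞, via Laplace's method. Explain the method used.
I(n) ~ (sqrt(2π·25n) / 6) · (25n/(6e))^(25n)

Write the integrand as exp(25n ln x − 6x) and set f(x) = 25n ln x − 6x. Then f'(x) = 25n/x − 6 = 0 at x* = 25n/6, and f''(x*) = −25n/x*^2 = −6^2/(25n). Laplace's method (interior maximum) gives
  I(n) ~ e^(f(x*)) · sqrt(2π / |f''(x*)|)
        = exp(25n ln(25n/6) − 25n) · sqrt(2π · 25n / 6^2)
        = (25n/6)^(25n) e^(−25n) · sqrt(2π·25n) / 6
        = (sqrt(2π·25n) / 6) · (25n/(6e))^(25n).
This matches Γ(25n+1)/6^(25n+1) with Stirling applied to Γ.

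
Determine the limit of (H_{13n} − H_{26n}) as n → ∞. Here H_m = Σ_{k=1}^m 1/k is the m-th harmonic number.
lim = ln(13/26) = −ln 2

Euler-Maclaurin gives H_m = ln m + γ + 1/(2m) + O(1/m^2). The γ and O(1/m) terms cancel in the difference:
  H_{13n} − H_{26n} = ln(13n) − ln(26n) + O(1/n) = ln(13/26) + O(1/n).
Hence the limit is ln(13/26) = −ln 2.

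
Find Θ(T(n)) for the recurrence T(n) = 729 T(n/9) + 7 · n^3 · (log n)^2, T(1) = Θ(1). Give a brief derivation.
T(n) = Θ(n^3 · (log n)^3)

Here log_9 729 = 3 and f(n) = 7 · n^3 · (log n)^2 = Θ(n^(log_9 729) · (log n)^2). This is the extended Case 2 of the master theorem (f matches the critical exponent up to log factors), giving T(n) = Θ(n^(log_9 729) · (log n)^(2+1)) = Θ(n^3 · (log n)^3).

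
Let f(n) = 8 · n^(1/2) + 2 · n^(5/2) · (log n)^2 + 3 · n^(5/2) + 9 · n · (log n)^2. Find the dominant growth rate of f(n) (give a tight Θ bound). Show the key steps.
f(n) ∈ Θ(n^(5/2) · (log n)^2)

Compare the terms by growth order. For large n, n^a · (log n)^b dominates n^a' · (log n)^b' iff a > a', or (a = a' and b > b'). Ranking the 4 terms shows the dominant one is 2 · n^(5/2) · (log n)^2. Hence f(n) ∈ Θ(n^(5/2) · (log n)^2).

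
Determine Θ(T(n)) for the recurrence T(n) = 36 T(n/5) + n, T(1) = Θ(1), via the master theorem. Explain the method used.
T(n) = Θ(n^(log_5 36))

Master theorem: compare f(n) = n to n^(log_5 36) where log_5 36 ≈ 2.227. Since 1 < log_5 36, we have f(n) = O(n^(log_5 36 − ε)) for some ε > 0 — Case 1. Hence T(n) = Θ(n^(log_5 36)).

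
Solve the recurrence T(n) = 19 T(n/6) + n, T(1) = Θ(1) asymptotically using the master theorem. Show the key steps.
T(n) = Θ(n^(log_6 19))

Master theorem: compare f(n) = n to n^(log_6 19) where log_6 19 ≈ 1.643. Since 1 < log_6 19, we have f(n) = O(n^(log_6 19 − ε)) for some ε > 0 — Case 1. Hence T(n) = Θ(n^(log_6 19)).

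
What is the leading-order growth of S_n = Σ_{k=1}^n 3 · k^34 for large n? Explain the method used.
S_n ~ 3 · n^35 / 35

By integral comparison (Euler-Maclaurin), Σ_{k=1}^n 3 · k^34 = 3 · ∫_0^n x^34 dx + O(n^34) = 3 · n^35/35 + O(n^34). (Equivalently, Faulhaber's formula gives the same leading term.)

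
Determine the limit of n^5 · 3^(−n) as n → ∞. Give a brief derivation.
lim = 0

Exponentials with base > 1 dominate every fixed polynomial: for any fixed c, n^c / 3^n → 0 as n → ∞ (e.g. by the ratio test, or by writing 3^n = e^(n ln 3) and noting e^(n ln 3) / n^c → ∞). Hence n^5 · 3^(−n) = n^5 / 3^n → 0.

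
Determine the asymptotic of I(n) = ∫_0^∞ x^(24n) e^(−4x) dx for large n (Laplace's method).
I(n) ~ (sqrt(2π·24n) / 4) · (24n/(4e))^(24n)

Write the integrand as exp(24n ln x − 4x) and set f(x) = 24n ln x − 4x. Then f'(x) = 24n/x − 4 = 0 at x* = 24n/4, and f''(x*) = −24n/x*^2 = −4^2/(24n). Laplace's method (interior maximum) gives
  I(n) ~ e^(f(x*)) · sqrt(2π / |f''(x*)|)
        = exp(24n ln(24n/4) − 24n) · sqrt(2π · 24n / 4^2)
        = (24n/4)^(24n) e^(−24n) · sqrt(2π·24n) / 4
        = (sqrt(2π·24n) / 4) · (24n/(4e))^(24n).
This matches Γ(24n+1)/4^(24n+1) with Stirling applied to Γ.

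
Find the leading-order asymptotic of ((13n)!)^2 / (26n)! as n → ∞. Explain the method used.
((13n)!)^2/(26n)! ~ ((2π·13n)^(1/2) / sqrt(2)) · 2^(−2·13n)  →  0

Write N = 13n. Stirling: N! ~ sqrt(2π N)(N/e)^N and (2N)! ~ sqrt(2π·2N)·(2N/e)^(2N).
  (N!)^2/(2N)! ~ (2π N)^(2/2) (N/e)^(2N) / [sqrt(2π·2N) (2N/e)^(2N)]
     = (2π N)^(2/2) / sqrt(2π·2N) · (N/(2N))^(2N)
     = (2π N)^((2−1)/2) / sqrt(2) · 2^(−2N).
Since 2^2 > 1, the factor 2^(−2N) decays exponentially, so the ratio → 0. Substituting N = 13n gives the stated form.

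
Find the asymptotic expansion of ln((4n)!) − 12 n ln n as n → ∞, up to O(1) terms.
ln((4n)!) − 12 n ln n = −8 n ln n + 4(ln 4 − 1) n + (1/2) ln(2π·4n) + O(1/n)

Stirling: ln((4n)!) = 4n ln(4n) − 4n + (1/2) ln(2π·4n) + O(1/n).
Expand 4n ln(4n) = 4n (ln n + ln 4) = 4n ln n + 4n ln 4.
Subtract 12n ln n: leading term is (4 − 12) n ln n = −8 n ln n. The next term is 4n ln 4 − 4n = 4(ln 4 − 1) n. Then the (1/2) ln(2π·4n) correction.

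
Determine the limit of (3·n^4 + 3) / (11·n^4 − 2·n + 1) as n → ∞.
lim = 3/11

For large n the leading n^4 terms dominate both numerator and denominator. Dividing top and bottom by n^4, every other term tends to 0, leaving 3/11.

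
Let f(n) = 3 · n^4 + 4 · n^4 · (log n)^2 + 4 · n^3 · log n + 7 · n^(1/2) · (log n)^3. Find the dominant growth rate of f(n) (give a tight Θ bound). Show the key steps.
f(n) ∈ Θ(n^4 · (log n)^2)

Compare the terms by growth order. For large n, n^a · (log n)^b dominates n^a' · (log n)^b' iff a > a', or (a = a' and b > b'). Ranking the 4 terms shows the dominant one is 4 · n^4 · (log n)^2. Hence f(n) ∈ Θ(n^4 · (log n)^2).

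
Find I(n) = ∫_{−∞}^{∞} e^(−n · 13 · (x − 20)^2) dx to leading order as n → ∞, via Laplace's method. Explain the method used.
I(n) = sqrt(π/(13n))

Here φ(x) = 13 · (x − 20)^2 has its unique minimum at x* = 20 with φ(x*) = 0 and φ''(x*) = 26. Laplace's method gives
  I(n) ~ e^(−n φ(x*)) · sqrt(2π / (n · φ''(x*))) = sqrt(2π / (26n)) = sqrt(π/(13n)).
This is exact: substituting u = (x − 20)·sqrt(13n) gives I(n) = (1/sqrt(13n)) ∫_{−∞}^{∞} e^(−u^2) du = sqrt(π/(13n)).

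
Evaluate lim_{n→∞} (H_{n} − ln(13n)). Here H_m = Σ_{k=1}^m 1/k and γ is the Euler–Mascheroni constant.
lim = −ln 13 + γ

By Euler-Maclaurin, H_m = ln m + γ + O(1/m). So
  H_{n} − ln(13n) = ln(n) + γ − ln(13n) + O(1/n)
                       = ln(1/13) + γ + O(1/n).
Hence the limit is ln(1/13) + γ.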